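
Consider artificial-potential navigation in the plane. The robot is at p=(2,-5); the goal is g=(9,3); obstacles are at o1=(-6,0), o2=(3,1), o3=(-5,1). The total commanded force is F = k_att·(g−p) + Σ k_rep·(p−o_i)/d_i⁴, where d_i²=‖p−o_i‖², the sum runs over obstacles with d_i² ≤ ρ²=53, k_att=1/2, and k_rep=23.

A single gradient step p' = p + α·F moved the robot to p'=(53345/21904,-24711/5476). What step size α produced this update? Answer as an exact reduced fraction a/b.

α = 1/8

F_att = 1/2·(g−p) = 1/2·(7,8) = (3.5000,4.0000)
o1: d²=89 > ρ²=53 → inactive
o2: d²=37 ≤ ρ²=53; F_rep = 23·(-1,-6)/37² = (-0.0168,-0.1008)
o3: d²=85 > ρ²=53 → inactive
F = F_att + ΣF_rep = (3.4832,3.8992)
Δp = p'−p = (0.4354,0.4874); α = Δx/Fx = (9537/21904) / (9537/2738) = 1/8
check: Δy/Fy = (2669/5476) / (5338/1369) = 1/8 ✓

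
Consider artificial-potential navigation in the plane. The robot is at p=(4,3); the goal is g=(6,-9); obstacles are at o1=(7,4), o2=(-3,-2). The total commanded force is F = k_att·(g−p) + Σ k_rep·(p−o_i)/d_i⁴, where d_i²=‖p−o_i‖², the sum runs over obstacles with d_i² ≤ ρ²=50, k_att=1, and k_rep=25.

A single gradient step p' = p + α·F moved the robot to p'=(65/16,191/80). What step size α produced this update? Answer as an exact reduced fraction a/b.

α = 1/20

F_att = 1·(g−p) = 1·(2,-12) = (2.0000,-12.0000)
o1: d²=10 ≤ ρ²=50; F_rep = 25·(-3,-1)/10² = (-0.7500,-0.2500)
o2: d²=74 > ρ²=50 → inactive
F = F_att + ΣF_rep = (1.2500,-12.2500)
Δp = p'−p = (0.0625,-0.6125); α = Δx/Fx = (1/16) / (5/4) = 1/20
check: Δy/Fy = (-49/80) / (-49/4) = 1/20 ✓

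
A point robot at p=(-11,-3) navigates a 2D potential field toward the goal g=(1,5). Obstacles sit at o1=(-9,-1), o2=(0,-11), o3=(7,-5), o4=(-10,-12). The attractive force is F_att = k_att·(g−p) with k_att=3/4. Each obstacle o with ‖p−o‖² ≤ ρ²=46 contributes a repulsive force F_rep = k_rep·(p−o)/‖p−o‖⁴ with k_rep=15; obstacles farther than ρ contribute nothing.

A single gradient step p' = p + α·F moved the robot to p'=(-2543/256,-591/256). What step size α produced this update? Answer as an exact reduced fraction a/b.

F_att = 3/4·(g−p) = 3/4·(12,8) = (9.0000,6.0000)
o1: d²=8 ≤ ρ²=46; F_rep = 15·(-2,-2)/8² = (-0.4688,-0.4688)
o2: d²=185 > ρ²=46 → inactive
o3: d²=328 > ρ²=46 → inactive
o4: d²=82 > ρ²=46 → inactive
F = F_att + ΣF_rep = (8.5312,5.5312)
Δp = p'−p = (1.0664,0.6914); α = Δx/Fx = (273/256) / (273/32) = 1/8
check: Δy/Fy = (177/256) / (177/32) = 1/8 ✓

α = 1/8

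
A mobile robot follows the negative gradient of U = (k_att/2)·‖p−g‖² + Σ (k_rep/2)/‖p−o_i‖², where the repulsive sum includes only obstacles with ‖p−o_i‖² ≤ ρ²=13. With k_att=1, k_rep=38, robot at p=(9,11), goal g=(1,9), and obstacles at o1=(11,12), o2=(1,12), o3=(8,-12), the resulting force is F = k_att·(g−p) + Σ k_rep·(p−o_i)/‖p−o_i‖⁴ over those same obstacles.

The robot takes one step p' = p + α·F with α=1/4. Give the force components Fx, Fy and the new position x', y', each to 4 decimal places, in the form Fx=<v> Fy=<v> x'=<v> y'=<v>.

Fx=-11.0400 Fy=-3.5200 x'=6.2400 y'=10.1200

F_att = 1·(g−p) = 1·(-8,-2) = (-8.0000,-2.0000)
o1: d²=5 ≤ ρ²=13; F_rep = 38·(-2,-1)/5² = (-3.0400,-1.5200)
o2: d²=65 > ρ²=13 → inactive
o3: d²=530 > ρ²=13 → inactive
F = F_att + ΣF_rep = (-11.0400,-3.5200)
p' = p + 1/4·F = (6.2400,10.1200)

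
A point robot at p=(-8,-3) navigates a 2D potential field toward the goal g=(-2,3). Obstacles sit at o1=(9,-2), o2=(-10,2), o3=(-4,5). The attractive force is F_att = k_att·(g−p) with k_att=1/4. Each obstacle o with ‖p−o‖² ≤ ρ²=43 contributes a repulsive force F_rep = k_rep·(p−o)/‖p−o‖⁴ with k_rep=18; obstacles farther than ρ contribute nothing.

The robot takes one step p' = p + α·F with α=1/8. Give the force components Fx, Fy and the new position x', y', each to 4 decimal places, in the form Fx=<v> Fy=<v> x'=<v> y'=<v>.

Fx=1.5428 Fy=1.3930 x'=-7.8071 y'=-2.8259

F_att = 1/4·(g−p) = 1/4·(6,6) = (1.5000,1.5000)
o1: d²=290 > ρ²=43 → inactive
o2: d²=29 ≤ ρ²=43; F_rep = 18·(2,-5)/29² = (0.0428,-0.1070)
o3: d²=80 > ρ²=43 → inactive
F = F_att + ΣF_rep = (1.5428,1.3930)
p' = p + 1/8·F = (-7.8071,-2.8259)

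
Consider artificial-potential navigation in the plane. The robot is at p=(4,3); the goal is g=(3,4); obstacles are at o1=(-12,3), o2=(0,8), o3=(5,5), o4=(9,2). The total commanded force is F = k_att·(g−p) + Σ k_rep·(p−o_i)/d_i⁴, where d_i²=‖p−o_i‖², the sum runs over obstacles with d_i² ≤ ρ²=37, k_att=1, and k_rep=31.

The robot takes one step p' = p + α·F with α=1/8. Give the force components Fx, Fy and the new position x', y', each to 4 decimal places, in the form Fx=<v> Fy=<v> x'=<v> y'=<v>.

Fx=-2.4693 Fy=-1.4341 x'=3.6913 y'=2.8207

F_att = 1·(g−p) = 1·(-1,1) = (-1.0000,1.0000)
o1: d²=256 > ρ²=37 → inactive
o2: d²=41 > ρ²=37 → inactive
o3: d²=5 ≤ ρ²=37; F_rep = 31·(-1,-2)/5² = (-1.2400,-2.4800)
o4: d²=26 ≤ ρ²=37; F_rep = 31·(-5,1)/26² = (-0.2293,0.0459)
F = F_att + ΣF_rep = (-2.4693,-1.4341)
p' = p + 1/8·F = (3.6913,2.8207)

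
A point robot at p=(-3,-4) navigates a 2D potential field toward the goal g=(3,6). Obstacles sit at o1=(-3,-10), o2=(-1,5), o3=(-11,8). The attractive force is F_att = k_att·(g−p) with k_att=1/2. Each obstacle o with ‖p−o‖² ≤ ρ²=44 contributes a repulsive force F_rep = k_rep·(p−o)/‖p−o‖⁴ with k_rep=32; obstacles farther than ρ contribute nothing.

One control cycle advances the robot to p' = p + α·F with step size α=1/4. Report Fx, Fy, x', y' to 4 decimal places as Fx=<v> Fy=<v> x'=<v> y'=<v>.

F_att = 1/2·(g−p) = 1/2·(6,10) = (3.0000,5.0000)
o1: d²=36 ≤ ρ²=44; F_rep = 32·(0,6)/36² = (0.0000,0.1481)
o2: d²=85 > ρ²=44 → inactive
o3: d²=208 > ρ²=44 → inactive
F = F_att + ΣF_rep = (3.0000,5.1481)
p' = p + 1/4·F = (-2.2500,-2.7130)

Fx=3.0000 Fy=5.1481 x'=-2.2500 y'=-2.7130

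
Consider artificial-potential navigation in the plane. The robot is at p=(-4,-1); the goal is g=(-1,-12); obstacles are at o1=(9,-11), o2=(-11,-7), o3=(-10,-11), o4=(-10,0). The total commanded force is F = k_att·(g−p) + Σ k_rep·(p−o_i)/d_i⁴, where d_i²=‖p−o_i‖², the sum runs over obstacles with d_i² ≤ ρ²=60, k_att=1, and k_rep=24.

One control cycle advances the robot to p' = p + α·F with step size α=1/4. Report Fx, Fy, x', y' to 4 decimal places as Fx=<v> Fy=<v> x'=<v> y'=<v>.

F_att = 1·(g−p) = 1·(3,-11) = (3.0000,-11.0000)
o1: d²=269 > ρ²=60 → inactive
o2: d²=85 > ρ²=60 → inactive
o3: d²=136 > ρ²=60 → inactive
o4: d²=37 ≤ ρ²=60; F_rep = 24·(6,-1)/37² = (0.1052,-0.0175)
F = F_att + ΣF_rep = (3.1052,-11.0175)
p' = p + 1/4·F = (-3.2237,-3.7544)

Fx=3.1052 Fy=-11.0175 x'=-3.2237 y'=-3.7544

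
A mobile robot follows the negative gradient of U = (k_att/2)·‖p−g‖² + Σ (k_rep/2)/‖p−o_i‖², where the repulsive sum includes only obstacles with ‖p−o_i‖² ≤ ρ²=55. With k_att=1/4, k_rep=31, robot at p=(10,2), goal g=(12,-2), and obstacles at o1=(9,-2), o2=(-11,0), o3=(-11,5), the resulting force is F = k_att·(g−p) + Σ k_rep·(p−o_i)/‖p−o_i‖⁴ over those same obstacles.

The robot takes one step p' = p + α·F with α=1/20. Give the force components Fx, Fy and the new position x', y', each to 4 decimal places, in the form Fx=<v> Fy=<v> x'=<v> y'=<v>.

F_att = 1/4·(g−p) = 1/4·(2,-4) = (0.5000,-1.0000)
o1: d²=17 ≤ ρ²=55; F_rep = 31·(1,4)/17² = (0.1073,0.4291)
o2: d²=445 > ρ²=55 → inactive
o3: d²=450 > ρ²=55 → inactive
F = F_att + ΣF_rep = (0.6073,-0.5709)
p' = p + 1/20·F = (10.0304,1.9715)

Fx=0.6073 Fy=-0.5709 x'=10.0304 y'=1.9715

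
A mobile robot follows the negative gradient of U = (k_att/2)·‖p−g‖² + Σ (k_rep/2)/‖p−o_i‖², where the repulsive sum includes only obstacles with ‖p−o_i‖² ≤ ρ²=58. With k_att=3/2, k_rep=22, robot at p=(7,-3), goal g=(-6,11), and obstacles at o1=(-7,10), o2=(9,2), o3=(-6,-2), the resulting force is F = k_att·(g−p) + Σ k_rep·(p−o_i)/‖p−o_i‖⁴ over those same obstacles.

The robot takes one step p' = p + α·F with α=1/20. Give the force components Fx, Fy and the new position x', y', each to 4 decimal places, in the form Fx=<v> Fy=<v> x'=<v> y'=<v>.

Fx=-19.5523 Fy=20.8692 x'=6.0224 y'=-1.9565

F_att = 3/2·(g−p) = 3/2·(-13,14) = (-19.5000,21.0000)
o1: d²=365 > ρ²=58 → inactive
o2: d²=29 ≤ ρ²=58; F_rep = 22·(-2,-5)/29² = (-0.0523,-0.1308)
o3: d²=170 > ρ²=58 → inactive
F = F_att + ΣF_rep = (-19.5523,20.8692)
p' = p + 1/20·F = (6.0224,-1.9565)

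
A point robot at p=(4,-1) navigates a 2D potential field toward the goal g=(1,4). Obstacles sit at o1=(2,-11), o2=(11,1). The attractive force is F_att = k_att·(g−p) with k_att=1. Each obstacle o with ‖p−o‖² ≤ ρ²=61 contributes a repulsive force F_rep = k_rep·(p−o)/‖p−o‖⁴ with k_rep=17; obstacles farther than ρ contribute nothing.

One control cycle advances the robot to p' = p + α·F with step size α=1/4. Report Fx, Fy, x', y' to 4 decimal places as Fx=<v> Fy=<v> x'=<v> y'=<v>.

Fx=-3.0424 Fy=4.9879 x'=3.2394 y'=0.2470

F_att = 1·(g−p) = 1·(-3,5) = (-3.0000,5.0000)
o1: d²=104 > ρ²=61 → inactive
o2: d²=53 ≤ ρ²=61; F_rep = 17·(-7,-2)/53² = (-0.0424,-0.0121)
F = F_att + ΣF_rep = (-3.0424,4.9879)
p' = p + 1/4·F = (3.2394,0.2470)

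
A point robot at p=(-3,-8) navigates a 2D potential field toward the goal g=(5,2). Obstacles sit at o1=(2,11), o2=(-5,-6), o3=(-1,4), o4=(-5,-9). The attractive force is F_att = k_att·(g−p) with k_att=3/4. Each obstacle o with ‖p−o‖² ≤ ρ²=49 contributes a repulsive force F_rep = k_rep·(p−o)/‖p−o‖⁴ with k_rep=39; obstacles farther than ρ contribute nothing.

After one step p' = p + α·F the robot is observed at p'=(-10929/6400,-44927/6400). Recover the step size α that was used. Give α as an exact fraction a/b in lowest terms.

F_att = 3/4·(g−p) = 3/4·(8,10) = (6.0000,7.5000)
o1: d²=386 > ρ²=49 → inactive
o2: d²=8 ≤ ρ²=49; F_rep = 39·(2,-2)/8² = (1.2188,-1.2188)
o3: d²=148 > ρ²=49 → inactive
o4: d²=5 ≤ ρ²=49; F_rep = 39·(2,1)/5² = (3.1200,1.5600)
F = F_att + ΣF_rep = (10.3387,7.8412)
Δp = p'−p = (1.2923,0.9802); α = Δx/Fx = (8271/6400) / (8271/800) = 1/8
check: Δy/Fy = (6273/6400) / (6273/800) = 1/8 ✓

α = 1/8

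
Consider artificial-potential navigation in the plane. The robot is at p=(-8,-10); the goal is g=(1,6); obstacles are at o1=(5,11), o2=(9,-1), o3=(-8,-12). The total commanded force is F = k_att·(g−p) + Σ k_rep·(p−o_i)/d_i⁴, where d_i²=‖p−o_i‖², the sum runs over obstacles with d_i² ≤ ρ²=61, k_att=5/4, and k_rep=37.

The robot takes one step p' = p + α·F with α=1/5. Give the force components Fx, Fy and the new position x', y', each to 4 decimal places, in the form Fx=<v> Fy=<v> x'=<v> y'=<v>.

F_att = 5/4·(g−p) = 5/4·(9,16) = (11.2500,20.0000)
o1: d²=610 > ρ²=61 → inactive
o2: d²=370 > ρ²=61 → inactive
o3: d²=4 ≤ ρ²=61; F_rep = 37·(0,2)/4² = (0.0000,4.6250)
F = F_att + ΣF_rep = (11.2500,24.6250)
p' = p + 1/5·F = (-5.7500,-5.0750)

Fx=11.2500 Fy=24.6250 x'=-5.7500 y'=-5.0750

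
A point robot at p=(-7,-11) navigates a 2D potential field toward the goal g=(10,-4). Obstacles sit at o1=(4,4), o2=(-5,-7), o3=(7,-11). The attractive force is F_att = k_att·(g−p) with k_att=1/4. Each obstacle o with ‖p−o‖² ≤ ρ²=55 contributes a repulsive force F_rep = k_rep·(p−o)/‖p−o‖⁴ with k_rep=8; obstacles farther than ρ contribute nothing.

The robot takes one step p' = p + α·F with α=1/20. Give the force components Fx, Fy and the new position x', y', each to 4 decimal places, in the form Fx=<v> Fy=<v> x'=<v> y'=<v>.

Fx=4.2100 Fy=1.6700 x'=-6.7895 y'=-10.9165

F_att = 1/4·(g−p) = 1/4·(17,7) = (4.2500,1.7500)
o1: d²=346 > ρ²=55 → inactive
o2: d²=20 ≤ ρ²=55; F_rep = 8·(-2,-4)/20² = (-0.0400,-0.0800)
o3: d²=196 > ρ²=55 → inactive
F = F_att + ΣF_rep = (4.2100,1.6700)
p' = p + 1/20·F = (-6.7895,-10.9165)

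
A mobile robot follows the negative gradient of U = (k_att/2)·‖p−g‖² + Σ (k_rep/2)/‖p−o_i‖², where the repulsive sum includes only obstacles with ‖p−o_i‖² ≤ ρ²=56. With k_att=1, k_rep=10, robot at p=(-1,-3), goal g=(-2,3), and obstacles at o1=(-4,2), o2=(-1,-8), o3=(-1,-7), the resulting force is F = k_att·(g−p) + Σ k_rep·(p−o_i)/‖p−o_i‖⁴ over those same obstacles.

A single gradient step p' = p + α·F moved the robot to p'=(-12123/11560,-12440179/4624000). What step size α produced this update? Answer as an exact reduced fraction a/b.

α = 1/20

F_att = 1·(g−p) = 1·(-1,6) = (-1.0000,6.0000)
o1: d²=34 ≤ ρ²=56; F_rep = 10·(3,-5)/34² = (0.0260,-0.0433)
o2: d²=25 ≤ ρ²=56; F_rep = 10·(0,5)/25² = (0.0000,0.0800)
o3: d²=16 ≤ ρ²=56; F_rep = 10·(0,4)/16² = (0.0000,0.1562)
F = F_att + ΣF_rep = (-0.9740,6.1930)
Δp = p'−p = (-0.0487,0.3096); α = Δx/Fx = (-563/11560) / (-563/578) = 1/20
check: Δy/Fy = (1431821/4624000) / (1431821/231200) = 1/20 ✓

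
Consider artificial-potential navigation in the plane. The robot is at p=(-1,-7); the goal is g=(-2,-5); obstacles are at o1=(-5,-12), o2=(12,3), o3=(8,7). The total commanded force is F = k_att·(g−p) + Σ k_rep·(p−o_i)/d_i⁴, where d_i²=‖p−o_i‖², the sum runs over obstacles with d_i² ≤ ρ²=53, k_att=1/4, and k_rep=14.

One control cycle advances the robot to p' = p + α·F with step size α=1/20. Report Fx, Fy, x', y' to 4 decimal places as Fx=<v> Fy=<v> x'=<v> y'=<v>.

F_att = 1/4·(g−p) = 1/4·(-1,2) = (-0.2500,0.5000)
o1: d²=41 ≤ ρ²=53; F_rep = 14·(4,5)/41² = (0.0333,0.0416)
o2: d²=269 > ρ²=53 → inactive
o3: d²=277 > ρ²=53 → inactive
F = F_att + ΣF_rep = (-0.2167,0.5416)
p' = p + 1/20·F = (-1.0108,-6.9729)

Fx=-0.2167 Fy=0.5416 x'=-1.0108 y'=-6.9729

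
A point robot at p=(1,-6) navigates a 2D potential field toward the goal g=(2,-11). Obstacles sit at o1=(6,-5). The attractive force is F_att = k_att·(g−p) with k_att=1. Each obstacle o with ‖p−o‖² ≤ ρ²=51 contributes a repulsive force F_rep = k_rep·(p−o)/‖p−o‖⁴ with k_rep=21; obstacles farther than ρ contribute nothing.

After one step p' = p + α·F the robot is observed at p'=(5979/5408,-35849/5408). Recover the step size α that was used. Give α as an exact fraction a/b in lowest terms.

F_att = 1·(g−p) = 1·(1,-5) = (1.0000,-5.0000)
o1: d²=26 ≤ ρ²=51; F_rep = 21·(-5,-1)/26² = (-0.1553,-0.0311)
F = F_att + ΣF_rep = (0.8447,-5.0311)
Δp = p'−p = (0.1056,-0.6289); α = Δx/Fx = (571/5408) / (571/676) = 1/8
check: Δy/Fy = (-3401/5408) / (-3401/676) = 1/8 ✓

α = 1/8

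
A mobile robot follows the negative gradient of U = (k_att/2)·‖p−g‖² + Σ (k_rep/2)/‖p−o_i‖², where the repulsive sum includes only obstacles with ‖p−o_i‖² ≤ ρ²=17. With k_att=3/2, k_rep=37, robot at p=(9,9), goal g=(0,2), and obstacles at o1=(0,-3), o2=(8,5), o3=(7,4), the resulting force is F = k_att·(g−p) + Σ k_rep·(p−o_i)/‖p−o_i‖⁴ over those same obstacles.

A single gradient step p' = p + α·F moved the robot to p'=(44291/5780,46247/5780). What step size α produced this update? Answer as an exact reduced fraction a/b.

F_att = 3/2·(g−p) = 3/2·(-9,-7) = (-13.5000,-10.5000)
o1: d²=225 > ρ²=17 → inactive
o2: d²=17 ≤ ρ²=17; F_rep = 37·(1,4)/17² = (0.1280,0.5121)
o3: d²=29 > ρ²=17 → inactive
F = F_att + ΣF_rep = (-13.3720,-9.9879)
Δp = p'−p = (-1.3372,-0.9988); α = Δx/Fx = (-7729/5780) / (-7729/578) = 1/10
check: Δy/Fy = (-5773/5780) / (-5773/578) = 1/10 ✓

α = 1/10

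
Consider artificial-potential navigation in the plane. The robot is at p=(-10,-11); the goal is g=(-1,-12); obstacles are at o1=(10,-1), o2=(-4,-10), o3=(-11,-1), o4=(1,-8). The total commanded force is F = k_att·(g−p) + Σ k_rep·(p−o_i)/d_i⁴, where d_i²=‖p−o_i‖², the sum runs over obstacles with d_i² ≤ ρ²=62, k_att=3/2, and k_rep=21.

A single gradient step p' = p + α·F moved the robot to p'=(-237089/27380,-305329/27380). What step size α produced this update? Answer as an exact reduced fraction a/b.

α = 1/10

F_att = 3/2·(g−p) = 3/2·(9,-1) = (13.5000,-1.5000)
o1: d²=500 > ρ²=62 → inactive
o2: d²=37 ≤ ρ²=62; F_rep = 21·(-6,-1)/37² = (-0.0920,-0.0153)
o3: d²=101 > ρ²=62 → inactive
o4: d²=130 > ρ²=62 → inactive
F = F_att + ΣF_rep = (13.4080,-1.5153)
Δp = p'−p = (1.3408,-0.1515); α = Δx/Fx = (36711/27380) / (36711/2738) = 1/10
check: Δy/Fy = (-4149/27380) / (-4149/2738) = 1/10 ✓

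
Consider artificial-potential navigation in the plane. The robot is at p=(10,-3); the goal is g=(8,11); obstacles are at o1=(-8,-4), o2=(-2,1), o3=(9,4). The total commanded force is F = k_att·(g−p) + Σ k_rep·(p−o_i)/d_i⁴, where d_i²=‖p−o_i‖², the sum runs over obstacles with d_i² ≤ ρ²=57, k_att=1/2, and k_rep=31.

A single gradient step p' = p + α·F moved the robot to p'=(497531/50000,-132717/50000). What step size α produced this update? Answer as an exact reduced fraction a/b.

α = 1/20

F_att = 1/2·(g−p) = 1/2·(-2,14) = (-1.0000,7.0000)
o1: d²=325 > ρ²=57 → inactive
o2: d²=160 > ρ²=57 → inactive
o3: d²=50 ≤ ρ²=57; F_rep = 31·(1,-7)/50² = (0.0124,-0.0868)
F = F_att + ΣF_rep = (-0.9876,6.9132)
Δp = p'−p = (-0.0494,0.3457); α = Δx/Fx = (-2469/50000) / (-2469/2500) = 1/20
check: Δy/Fy = (17283/50000) / (17283/2500) = 1/20 ✓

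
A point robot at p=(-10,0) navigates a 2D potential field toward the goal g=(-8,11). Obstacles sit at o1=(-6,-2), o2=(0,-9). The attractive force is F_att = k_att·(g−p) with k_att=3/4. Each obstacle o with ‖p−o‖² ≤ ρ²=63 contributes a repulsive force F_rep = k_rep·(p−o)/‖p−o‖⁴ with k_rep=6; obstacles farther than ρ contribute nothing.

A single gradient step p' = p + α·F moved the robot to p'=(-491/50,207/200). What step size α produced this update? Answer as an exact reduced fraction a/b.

F_att = 3/4·(g−p) = 3/4·(2,11) = (1.5000,8.2500)
o1: d²=20 ≤ ρ²=63; F_rep = 6·(-4,2)/20² = (-0.0600,0.0300)
o2: d²=181 > ρ²=63 → inactive
F = F_att + ΣF_rep = (1.4400,8.2800)
Δp = p'−p = (0.1800,1.0350); α = Δx/Fx = (9/50) / (36/25) = 1/8
check: Δy/Fy = (207/200) / (207/25) = 1/8 ✓

α = 1/8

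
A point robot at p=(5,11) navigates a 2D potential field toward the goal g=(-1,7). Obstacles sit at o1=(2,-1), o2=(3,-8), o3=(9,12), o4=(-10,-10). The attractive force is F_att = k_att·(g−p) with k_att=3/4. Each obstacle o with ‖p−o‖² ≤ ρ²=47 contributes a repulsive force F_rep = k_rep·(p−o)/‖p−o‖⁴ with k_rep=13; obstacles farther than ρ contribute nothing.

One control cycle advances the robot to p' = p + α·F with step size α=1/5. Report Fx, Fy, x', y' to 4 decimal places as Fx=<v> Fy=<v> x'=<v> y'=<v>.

Fx=-4.6799 Fy=-3.0450 x'=4.0640 y'=10.3910

F_att = 3/4·(g−p) = 3/4·(-6,-4) = (-4.5000,-3.0000)
o1: d²=153 > ρ²=47 → inactive
o2: d²=365 > ρ²=47 → inactive
o3: d²=17 ≤ ρ²=47; F_rep = 13·(-4,-1)/17² = (-0.1799,-0.0450)
o4: d²=666 > ρ²=47 → inactive
F = F_att + ΣF_rep = (-4.6799,-3.0450)
p' = p + 1/5·F = (4.0640,10.3910)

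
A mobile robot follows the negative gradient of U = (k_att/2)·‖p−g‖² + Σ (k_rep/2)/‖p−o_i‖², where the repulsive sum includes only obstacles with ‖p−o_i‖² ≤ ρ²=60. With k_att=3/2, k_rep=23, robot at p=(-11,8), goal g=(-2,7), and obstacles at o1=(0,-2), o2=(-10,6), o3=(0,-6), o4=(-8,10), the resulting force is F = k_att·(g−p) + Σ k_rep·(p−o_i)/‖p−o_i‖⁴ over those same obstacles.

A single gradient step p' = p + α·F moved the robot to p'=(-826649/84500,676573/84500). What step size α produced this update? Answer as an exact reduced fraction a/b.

α = 1/10

F_att = 3/2·(g−p) = 3/2·(9,-1) = (13.5000,-1.5000)
o1: d²=221 > ρ²=60 → inactive
o2: d²=5 ≤ ρ²=60; F_rep = 23·(-1,2)/5² = (-0.9200,1.8400)
o3: d²=317 > ρ²=60 → inactive
o4: d²=13 ≤ ρ²=60; F_rep = 23·(-3,-2)/13² = (-0.4083,-0.2722)
F = F_att + ΣF_rep = (12.1717,0.0678)
Δp = p'−p = (1.2172,0.0068); α = Δx/Fx = (102851/84500) / (102851/8450) = 1/10
check: Δy/Fy = (573/84500) / (573/8450) = 1/10 ✓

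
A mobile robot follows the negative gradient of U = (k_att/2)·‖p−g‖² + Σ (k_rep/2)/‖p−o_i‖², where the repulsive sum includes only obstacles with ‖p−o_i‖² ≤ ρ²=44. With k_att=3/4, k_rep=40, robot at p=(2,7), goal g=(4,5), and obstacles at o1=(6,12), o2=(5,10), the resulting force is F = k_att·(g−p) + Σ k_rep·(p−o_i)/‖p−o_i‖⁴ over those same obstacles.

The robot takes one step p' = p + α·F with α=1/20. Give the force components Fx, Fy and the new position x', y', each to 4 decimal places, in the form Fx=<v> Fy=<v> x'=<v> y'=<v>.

Fx=1.0344 Fy=-1.9893 x'=2.0517 y'=6.9005

F_att = 3/4·(g−p) = 3/4·(2,-2) = (1.5000,-1.5000)
o1: d²=41 ≤ ρ²=44; F_rep = 40·(-4,-5)/41² = (-0.0952,-0.1190)
o2: d²=18 ≤ ρ²=44; F_rep = 40·(-3,-3)/18² = (-0.3704,-0.3704)
F = F_att + ΣF_rep = (1.0344,-1.9893)
p' = p + 1/20·F = (2.0517,6.9005)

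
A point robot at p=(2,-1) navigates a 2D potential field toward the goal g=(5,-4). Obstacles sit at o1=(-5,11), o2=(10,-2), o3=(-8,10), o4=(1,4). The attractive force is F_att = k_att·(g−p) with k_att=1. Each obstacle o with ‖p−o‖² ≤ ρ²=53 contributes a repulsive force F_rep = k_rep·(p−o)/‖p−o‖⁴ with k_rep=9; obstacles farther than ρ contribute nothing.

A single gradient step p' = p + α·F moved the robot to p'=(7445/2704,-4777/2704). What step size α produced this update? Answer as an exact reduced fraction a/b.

α = 1/4

F_att = 1·(g−p) = 1·(3,-3) = (3.0000,-3.0000)
o1: d²=193 > ρ²=53 → inactive
o2: d²=65 > ρ²=53 → inactive
o3: d²=221 > ρ²=53 → inactive
o4: d²=26 ≤ ρ²=53; F_rep = 9·(1,-5)/26² = (0.0133,-0.0666)
F = F_att + ΣF_rep = (3.0133,-3.0666)
Δp = p'−p = (0.7533,-0.7666); α = Δx/Fx = (2037/2704) / (2037/676) = 1/4
check: Δy/Fy = (-2073/2704) / (-2073/676) = 1/4 ✓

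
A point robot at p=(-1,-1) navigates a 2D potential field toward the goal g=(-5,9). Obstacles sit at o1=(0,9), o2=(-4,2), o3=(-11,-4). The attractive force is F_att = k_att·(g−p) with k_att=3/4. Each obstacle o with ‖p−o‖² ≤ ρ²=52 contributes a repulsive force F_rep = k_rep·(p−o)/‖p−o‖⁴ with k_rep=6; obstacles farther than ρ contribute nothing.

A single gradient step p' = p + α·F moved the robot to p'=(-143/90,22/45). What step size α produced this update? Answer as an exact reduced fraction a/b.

F_att = 3/4·(g−p) = 3/4·(-4,10) = (-3.0000,7.5000)
o1: d²=101 > ρ²=52 → inactive
o2: d²=18 ≤ ρ²=52; F_rep = 6·(3,-3)/18² = (0.0556,-0.0556)
o3: d²=109 > ρ²=52 → inactive
F = F_att + ΣF_rep = (-2.9444,7.4444)
Δp = p'−p = (-0.5889,1.4889); α = Δx/Fx = (-53/90) / (-53/18) = 1/5
check: Δy/Fy = (67/45) / (67/9) = 1/5 ✓

α = 1/5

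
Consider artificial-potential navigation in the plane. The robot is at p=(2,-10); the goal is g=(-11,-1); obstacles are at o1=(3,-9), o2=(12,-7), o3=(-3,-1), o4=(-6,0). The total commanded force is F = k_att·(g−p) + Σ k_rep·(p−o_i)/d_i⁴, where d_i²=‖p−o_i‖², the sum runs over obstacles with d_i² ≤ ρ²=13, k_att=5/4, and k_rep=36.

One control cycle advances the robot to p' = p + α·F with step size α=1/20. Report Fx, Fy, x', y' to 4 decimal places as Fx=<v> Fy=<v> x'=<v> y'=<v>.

F_att = 5/4·(g−p) = 5/4·(-13,9) = (-16.2500,11.2500)
o1: d²=2 ≤ ρ²=13; F_rep = 36·(-1,-1)/2² = (-9.0000,-9.0000)
o2: d²=109 > ρ²=13 → inactive
o3: d²=106 > ρ²=13 → inactive
o4: d²=164 > ρ²=13 → inactive
F = F_att + ΣF_rep = (-25.2500,2.2500)
p' = p + 1/20·F = (0.7375,-9.8875)

Fx=-25.2500 Fy=2.2500 x'=0.7375 y'=-9.8875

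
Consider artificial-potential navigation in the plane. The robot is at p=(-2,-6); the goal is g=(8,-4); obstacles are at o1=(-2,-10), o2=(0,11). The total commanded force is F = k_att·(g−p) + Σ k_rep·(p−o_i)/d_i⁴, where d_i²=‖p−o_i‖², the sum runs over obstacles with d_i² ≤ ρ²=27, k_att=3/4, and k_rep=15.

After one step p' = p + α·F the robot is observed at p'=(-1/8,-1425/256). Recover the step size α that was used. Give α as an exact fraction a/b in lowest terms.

α = 1/4

F_att = 3/4·(g−p) = 3/4·(10,2) = (7.5000,1.5000)
o1: d²=16 ≤ ρ²=27; F_rep = 15·(0,4)/16² = (0.0000,0.2344)
o2: d²=293 > ρ²=27 → inactive
F = F_att + ΣF_rep = (7.5000,1.7344)
Δp = p'−p = (1.8750,0.4336); α = Δx/Fx = (15/8) / (15/2) = 1/4
check: Δy/Fy = (111/256) / (111/64) = 1/4 ✓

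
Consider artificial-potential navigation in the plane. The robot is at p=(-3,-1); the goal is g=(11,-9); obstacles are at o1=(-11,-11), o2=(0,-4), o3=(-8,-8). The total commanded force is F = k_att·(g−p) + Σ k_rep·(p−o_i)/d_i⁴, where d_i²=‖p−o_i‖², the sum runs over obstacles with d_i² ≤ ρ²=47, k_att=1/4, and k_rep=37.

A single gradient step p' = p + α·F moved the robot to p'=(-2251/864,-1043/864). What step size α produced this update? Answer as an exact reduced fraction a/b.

F_att = 1/4·(g−p) = 1/4·(14,-8) = (3.5000,-2.0000)
o1: d²=164 > ρ²=47 → inactive
o2: d²=18 ≤ ρ²=47; F_rep = 37·(-3,3)/18² = (-0.3426,0.3426)
o3: d²=74 > ρ²=47 → inactive
F = F_att + ΣF_rep = (3.1574,-1.6574)
Δp = p'−p = (0.3947,-0.2072); α = Δx/Fx = (341/864) / (341/108) = 1/8
check: Δy/Fy = (-179/864) / (-179/108) = 1/8 ✓

α = 1/8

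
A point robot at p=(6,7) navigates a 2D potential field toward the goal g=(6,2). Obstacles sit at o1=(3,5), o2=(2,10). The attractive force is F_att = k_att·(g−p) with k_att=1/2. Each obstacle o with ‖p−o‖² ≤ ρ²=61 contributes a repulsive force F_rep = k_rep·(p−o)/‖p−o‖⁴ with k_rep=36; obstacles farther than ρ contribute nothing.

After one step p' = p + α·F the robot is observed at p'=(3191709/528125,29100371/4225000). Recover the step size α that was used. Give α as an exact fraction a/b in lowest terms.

α = 1/20

F_att = 1/2·(g−p) = 1/2·(0,-5) = (0.0000,-2.5000)
o1: d²=13 ≤ ρ²=61; F_rep = 36·(3,2)/13² = (0.6391,0.4260)
o2: d²=25 ≤ ρ²=61; F_rep = 36·(4,-3)/25² = (0.2304,-0.1728)
F = F_att + ΣF_rep = (0.8695,-2.2468)
Δp = p'−p = (0.0435,-0.1123); α = Δx/Fx = (22959/528125) / (91836/105625) = 1/20
check: Δy/Fy = (-474629/4225000) / (-474629/211250) = 1/20 ✓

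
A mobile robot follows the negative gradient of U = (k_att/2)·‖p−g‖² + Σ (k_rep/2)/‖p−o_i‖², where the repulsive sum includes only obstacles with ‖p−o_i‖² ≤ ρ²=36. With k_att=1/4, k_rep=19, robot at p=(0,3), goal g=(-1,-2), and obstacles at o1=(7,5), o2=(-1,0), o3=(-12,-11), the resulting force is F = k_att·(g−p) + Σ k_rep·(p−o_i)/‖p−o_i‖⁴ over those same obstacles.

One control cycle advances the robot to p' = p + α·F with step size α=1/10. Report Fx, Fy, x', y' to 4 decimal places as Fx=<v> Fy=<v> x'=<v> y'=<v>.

F_att = 1/4·(g−p) = 1/4·(-1,-5) = (-0.2500,-1.2500)
o1: d²=53 > ρ²=36 → inactive
o2: d²=10 ≤ ρ²=36; F_rep = 19·(1,3)/10² = (0.1900,0.5700)
o3: d²=340 > ρ²=36 → inactive
F = F_att + ΣF_rep = (-0.0600,-0.6800)
p' = p + 1/10·F = (-0.0060,2.9320)

Fx=-0.0600 Fy=-0.6800 x'=-0.0060 y'=2.9320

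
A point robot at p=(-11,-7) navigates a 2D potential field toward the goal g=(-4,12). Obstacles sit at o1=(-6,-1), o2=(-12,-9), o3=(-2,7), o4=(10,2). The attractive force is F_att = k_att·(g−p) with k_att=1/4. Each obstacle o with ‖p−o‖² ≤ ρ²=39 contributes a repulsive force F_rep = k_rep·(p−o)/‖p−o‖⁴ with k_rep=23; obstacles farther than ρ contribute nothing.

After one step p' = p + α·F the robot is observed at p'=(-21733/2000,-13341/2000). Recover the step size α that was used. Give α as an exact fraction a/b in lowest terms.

F_att = 1/4·(g−p) = 1/4·(7,19) = (1.7500,4.7500)
o1: d²=61 > ρ²=39 → inactive
o2: d²=5 ≤ ρ²=39; F_rep = 23·(1,2)/5² = (0.9200,1.8400)
o3: d²=277 > ρ²=39 → inactive
o4: d²=522 > ρ²=39 → inactive
F = F_att + ΣF_rep = (2.6700,6.5900)
Δp = p'−p = (0.1335,0.3295); α = Δx/Fx = (267/2000) / (267/100) = 1/20
check: Δy/Fy = (659/2000) / (659/100) = 1/20 ✓

α = 1/20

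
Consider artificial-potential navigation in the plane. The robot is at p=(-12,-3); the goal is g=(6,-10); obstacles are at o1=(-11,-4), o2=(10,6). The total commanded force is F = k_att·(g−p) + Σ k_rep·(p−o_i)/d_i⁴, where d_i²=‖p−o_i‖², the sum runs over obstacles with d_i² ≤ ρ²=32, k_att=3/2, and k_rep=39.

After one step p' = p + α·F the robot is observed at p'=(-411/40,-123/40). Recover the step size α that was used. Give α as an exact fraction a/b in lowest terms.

α = 1/10

F_att = 3/2·(g−p) = 3/2·(18,-7) = (27.0000,-10.5000)
o1: d²=2 ≤ ρ²=32; F_rep = 39·(-1,1)/2² = (-9.7500,9.7500)
o2: d²=565 > ρ²=32 → inactive
F = F_att + ΣF_rep = (17.2500,-0.7500)
Δp = p'−p = (1.7250,-0.0750); α = Δx/Fx = (69/40) / (69/4) = 1/10
check: Δy/Fy = (-3/40) / (-3/4) = 1/10 ✓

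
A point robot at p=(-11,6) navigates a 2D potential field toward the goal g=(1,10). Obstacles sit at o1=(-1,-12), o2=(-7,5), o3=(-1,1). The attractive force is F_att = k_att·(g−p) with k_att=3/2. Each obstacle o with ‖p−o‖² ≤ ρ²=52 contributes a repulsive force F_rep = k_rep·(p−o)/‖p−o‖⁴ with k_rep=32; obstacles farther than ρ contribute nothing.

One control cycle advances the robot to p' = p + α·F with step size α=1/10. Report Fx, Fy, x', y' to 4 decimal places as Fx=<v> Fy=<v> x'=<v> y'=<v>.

Fx=17.5571 Fy=6.1107 x'=-9.2443 y'=6.6111

F_att = 3/2·(g−p) = 3/2·(12,4) = (18.0000,6.0000)
o1: d²=424 > ρ²=52 → inactive
o2: d²=17 ≤ ρ²=52; F_rep = 32·(-4,1)/17² = (-0.4429,0.1107)
o3: d²=125 > ρ²=52 → inactive
F = F_att + ΣF_rep = (17.5571,6.1107)
p' = p + 1/10·F = (-9.2443,6.6111)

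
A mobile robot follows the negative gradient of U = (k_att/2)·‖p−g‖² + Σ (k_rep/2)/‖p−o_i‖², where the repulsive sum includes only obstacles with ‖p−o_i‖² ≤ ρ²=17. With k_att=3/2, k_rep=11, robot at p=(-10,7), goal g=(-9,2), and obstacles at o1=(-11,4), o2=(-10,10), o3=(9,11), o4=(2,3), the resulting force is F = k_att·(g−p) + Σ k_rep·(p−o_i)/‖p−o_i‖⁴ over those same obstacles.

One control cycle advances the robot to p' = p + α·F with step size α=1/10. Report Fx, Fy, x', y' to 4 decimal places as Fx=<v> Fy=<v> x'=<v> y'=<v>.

F_att = 3/2·(g−p) = 3/2·(1,-5) = (1.5000,-7.5000)
o1: d²=10 ≤ ρ²=17; F_rep = 11·(1,3)/10² = (0.1100,0.3300)
o2: d²=9 ≤ ρ²=17; F_rep = 11·(0,-3)/9² = (0.0000,-0.4074)
o3: d²=377 > ρ²=17 → inactive
o4: d²=160 > ρ²=17 → inactive
F = F_att + ΣF_rep = (1.6100,-7.5774)
p' = p + 1/10·F = (-9.8390,6.2423)

Fx=1.6100 Fy=-7.5774 x'=-9.8390 y'=6.2423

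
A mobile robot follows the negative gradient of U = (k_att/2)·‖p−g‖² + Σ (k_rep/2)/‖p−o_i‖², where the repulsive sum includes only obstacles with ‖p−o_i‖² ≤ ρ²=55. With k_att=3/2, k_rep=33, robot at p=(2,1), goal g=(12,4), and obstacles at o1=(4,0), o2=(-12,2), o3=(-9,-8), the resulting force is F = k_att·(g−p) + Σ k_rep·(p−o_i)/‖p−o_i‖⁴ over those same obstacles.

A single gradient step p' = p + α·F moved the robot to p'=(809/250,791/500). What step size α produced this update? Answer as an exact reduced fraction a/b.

α = 1/10

F_att = 3/2·(g−p) = 3/2·(10,3) = (15.0000,4.5000)
o1: d²=5 ≤ ρ²=55; F_rep = 33·(-2,1)/5² = (-2.6400,1.3200)
o2: d²=197 > ρ²=55 → inactive
o3: d²=202 > ρ²=55 → inactive
F = F_att + ΣF_rep = (12.3600,5.8200)
Δp = p'−p = (1.2360,0.5820); α = Δx/Fx = (309/250) / (309/25) = 1/10
check: Δy/Fy = (291/500) / (291/50) = 1/10 ✓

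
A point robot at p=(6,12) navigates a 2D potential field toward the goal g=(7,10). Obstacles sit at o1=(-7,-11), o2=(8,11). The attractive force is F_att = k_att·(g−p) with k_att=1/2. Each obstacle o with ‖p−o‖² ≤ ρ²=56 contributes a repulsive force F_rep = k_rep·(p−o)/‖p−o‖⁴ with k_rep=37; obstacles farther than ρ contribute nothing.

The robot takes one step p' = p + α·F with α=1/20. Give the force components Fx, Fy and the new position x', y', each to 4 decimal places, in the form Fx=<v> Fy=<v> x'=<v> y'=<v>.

Fx=-2.4600 Fy=0.4800 x'=5.8770 y'=12.0240

F_att = 1/2·(g−p) = 1/2·(1,-2) = (0.5000,-1.0000)
o1: d²=698 > ρ²=56 → inactive
o2: d²=5 ≤ ρ²=56; F_rep = 37·(-2,1)/5² = (-2.9600,1.4800)
F = F_att + ΣF_rep = (-2.4600,0.4800)
p' = p + 1/20·F = (5.8770,12.0240)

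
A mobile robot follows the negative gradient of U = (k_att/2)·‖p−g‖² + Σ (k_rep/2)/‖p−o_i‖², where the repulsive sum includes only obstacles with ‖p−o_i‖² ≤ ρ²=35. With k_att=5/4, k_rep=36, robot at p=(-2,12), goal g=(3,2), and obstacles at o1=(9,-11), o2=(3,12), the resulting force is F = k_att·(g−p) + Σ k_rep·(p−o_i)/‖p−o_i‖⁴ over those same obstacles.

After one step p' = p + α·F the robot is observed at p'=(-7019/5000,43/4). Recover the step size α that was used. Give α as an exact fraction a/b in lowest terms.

α = 1/10

F_att = 5/4·(g−p) = 5/4·(5,-10) = (6.2500,-12.5000)
o1: d²=650 > ρ²=35 → inactive
o2: d²=25 ≤ ρ²=35; F_rep = 36·(-5,0)/25² = (-0.2880,0.0000)
F = F_att + ΣF_rep = (5.9620,-12.5000)
Δp = p'−p = (0.5962,-1.2500); α = Δx/Fx = (2981/5000) / (2981/500) = 1/10
check: Δy/Fy = (-5/4) / (-25/2) = 1/10 ✓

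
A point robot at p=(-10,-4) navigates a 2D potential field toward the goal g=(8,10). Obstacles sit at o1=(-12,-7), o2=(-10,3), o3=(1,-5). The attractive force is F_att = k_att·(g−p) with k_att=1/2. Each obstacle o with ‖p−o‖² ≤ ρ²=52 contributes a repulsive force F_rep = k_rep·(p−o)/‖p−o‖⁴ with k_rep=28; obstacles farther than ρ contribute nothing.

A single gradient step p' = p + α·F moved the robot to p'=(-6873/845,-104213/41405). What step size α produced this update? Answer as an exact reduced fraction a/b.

F_att = 1/2·(g−p) = 1/2·(18,14) = (9.0000,7.0000)
o1: d²=13 ≤ ρ²=52; F_rep = 28·(2,3)/13² = (0.3314,0.4970)
o2: d²=49 ≤ ρ²=52; F_rep = 28·(0,-7)/49² = (0.0000,-0.0816)
o3: d²=122 > ρ²=52 → inactive
F = F_att + ΣF_rep = (9.3314,7.4154)
Δp = p'−p = (1.8663,1.4831); α = Δx/Fx = (1577/845) / (1577/169) = 1/5
check: Δy/Fy = (61407/41405) / (61407/8281) = 1/5 ✓

α = 1/5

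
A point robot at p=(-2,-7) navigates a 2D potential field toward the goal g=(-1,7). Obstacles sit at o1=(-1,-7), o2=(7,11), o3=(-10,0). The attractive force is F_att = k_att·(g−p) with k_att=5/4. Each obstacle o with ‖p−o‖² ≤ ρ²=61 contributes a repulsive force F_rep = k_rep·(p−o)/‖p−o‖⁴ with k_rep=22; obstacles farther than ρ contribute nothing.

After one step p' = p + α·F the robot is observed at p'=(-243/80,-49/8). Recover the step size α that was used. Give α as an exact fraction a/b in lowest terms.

F_att = 5/4·(g−p) = 5/4·(1,14) = (1.2500,17.5000)
o1: d²=1 ≤ ρ²=61; F_rep = 22·(-1,0)/1² = (-22.0000,0.0000)
o2: d²=405 > ρ²=61 → inactive
o3: d²=113 > ρ²=61 → inactive
F = F_att + ΣF_rep = (-20.7500,17.5000)
Δp = p'−p = (-1.0375,0.8750); α = Δx/Fx = (-83/80) / (-83/4) = 1/20
check: Δy/Fy = (7/8) / (35/2) = 1/20 ✓

α = 1/20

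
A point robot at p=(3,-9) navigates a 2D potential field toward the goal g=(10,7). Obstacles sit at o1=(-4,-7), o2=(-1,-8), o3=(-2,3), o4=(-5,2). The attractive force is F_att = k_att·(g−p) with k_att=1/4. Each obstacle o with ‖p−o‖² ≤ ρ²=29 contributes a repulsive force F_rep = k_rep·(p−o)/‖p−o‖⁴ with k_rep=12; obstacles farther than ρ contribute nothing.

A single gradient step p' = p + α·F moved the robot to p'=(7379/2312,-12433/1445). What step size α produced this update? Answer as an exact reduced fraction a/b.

F_att = 1/4·(g−p) = 1/4·(7,16) = (1.7500,4.0000)
o1: d²=53 > ρ²=29 → inactive
o2: d²=17 ≤ ρ²=29; F_rep = 12·(4,-1)/17² = (0.1661,-0.0415)
o3: d²=169 > ρ²=29 → inactive
o4: d²=185 > ρ²=29 → inactive
F = F_att + ΣF_rep = (1.9161,3.9585)
Δp = p'−p = (0.1916,0.3958); α = Δx/Fx = (443/2312) / (2215/1156) = 1/10
check: Δy/Fy = (572/1445) / (1144/289) = 1/10 ✓

α = 1/10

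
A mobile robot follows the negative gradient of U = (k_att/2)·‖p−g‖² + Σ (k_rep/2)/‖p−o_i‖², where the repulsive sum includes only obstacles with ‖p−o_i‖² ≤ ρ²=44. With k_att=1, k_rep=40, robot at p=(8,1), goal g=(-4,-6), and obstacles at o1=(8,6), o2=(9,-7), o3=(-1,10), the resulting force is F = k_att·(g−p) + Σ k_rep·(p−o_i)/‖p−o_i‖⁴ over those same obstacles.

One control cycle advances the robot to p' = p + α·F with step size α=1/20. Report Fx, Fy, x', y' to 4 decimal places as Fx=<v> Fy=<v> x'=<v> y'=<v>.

Fx=-12.0000 Fy=-7.3200 x'=7.4000 y'=0.6340

F_att = 1·(g−p) = 1·(-12,-7) = (-12.0000,-7.0000)
o1: d²=25 ≤ ρ²=44; F_rep = 40·(0,-5)/25² = (0.0000,-0.3200)
o2: d²=65 > ρ²=44 → inactive
o3: d²=162 > ρ²=44 → inactive
F = F_att + ΣF_rep = (-12.0000,-7.3200)
p' = p + 1/20·F = (7.4000,0.6340)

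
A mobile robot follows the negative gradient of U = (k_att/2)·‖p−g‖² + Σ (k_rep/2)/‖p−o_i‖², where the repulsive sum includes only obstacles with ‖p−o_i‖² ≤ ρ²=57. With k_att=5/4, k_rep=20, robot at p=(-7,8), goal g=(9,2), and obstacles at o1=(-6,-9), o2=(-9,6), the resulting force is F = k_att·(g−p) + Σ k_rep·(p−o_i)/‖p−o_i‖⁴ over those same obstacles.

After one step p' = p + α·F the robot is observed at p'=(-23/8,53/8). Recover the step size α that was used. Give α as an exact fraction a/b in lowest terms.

F_att = 5/4·(g−p) = 5/4·(16,-6) = (20.0000,-7.5000)
o1: d²=290 > ρ²=57 → inactive
o2: d²=8 ≤ ρ²=57; F_rep = 20·(2,2)/8² = (0.6250,0.6250)
F = F_att + ΣF_rep = (20.6250,-6.8750)
Δp = p'−p = (4.1250,-1.3750); α = Δx/Fx = (33/8) / (165/8) = 1/5
check: Δy/Fy = (-11/8) / (-55/8) = 1/5 ✓

α = 1/5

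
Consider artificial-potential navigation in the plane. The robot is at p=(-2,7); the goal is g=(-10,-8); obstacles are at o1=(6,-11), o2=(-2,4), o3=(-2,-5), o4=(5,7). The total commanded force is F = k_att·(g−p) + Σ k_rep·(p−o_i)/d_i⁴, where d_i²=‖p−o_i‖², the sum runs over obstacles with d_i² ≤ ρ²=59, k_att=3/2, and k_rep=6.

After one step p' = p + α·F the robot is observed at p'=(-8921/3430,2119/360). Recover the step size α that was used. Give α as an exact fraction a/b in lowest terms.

α = 1/20

F_att = 3/2·(g−p) = 3/2·(-8,-15) = (-12.0000,-22.5000)
o1: d²=388 > ρ²=59 → inactive
o2: d²=9 ≤ ρ²=59; F_rep = 6·(0,3)/9² = (0.0000,0.2222)
o3: d²=144 > ρ²=59 → inactive
o4: d²=49 ≤ ρ²=59; F_rep = 6·(-7,0)/49² = (-0.0175,0.0000)
F = F_att + ΣF_rep = (-12.0175,-22.2778)
Δp = p'−p = (-0.6009,-1.1139); α = Δx/Fx = (-2061/3430) / (-4122/343) = 1/20
check: Δy/Fy = (-401/360) / (-401/18) = 1/20 ✓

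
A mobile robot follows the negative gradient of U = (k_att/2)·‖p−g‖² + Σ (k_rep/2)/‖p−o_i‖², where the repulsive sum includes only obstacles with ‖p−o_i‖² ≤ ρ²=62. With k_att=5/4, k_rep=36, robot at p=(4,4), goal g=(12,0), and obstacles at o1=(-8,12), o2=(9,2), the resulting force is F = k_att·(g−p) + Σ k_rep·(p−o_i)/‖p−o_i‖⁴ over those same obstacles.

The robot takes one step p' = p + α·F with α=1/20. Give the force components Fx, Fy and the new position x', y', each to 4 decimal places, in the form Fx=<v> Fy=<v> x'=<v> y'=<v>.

Fx=9.7860 Fy=-4.9144 x'=4.4893 y'=3.7543

F_att = 5/4·(g−p) = 5/4·(8,-4) = (10.0000,-5.0000)
o1: d²=208 > ρ²=62 → inactive
o2: d²=29 ≤ ρ²=62; F_rep = 36·(-5,2)/29² = (-0.2140,0.0856)
F = F_att + ΣF_rep = (9.7860,-4.9144)
p' = p + 1/20·F = (4.4893,3.7543)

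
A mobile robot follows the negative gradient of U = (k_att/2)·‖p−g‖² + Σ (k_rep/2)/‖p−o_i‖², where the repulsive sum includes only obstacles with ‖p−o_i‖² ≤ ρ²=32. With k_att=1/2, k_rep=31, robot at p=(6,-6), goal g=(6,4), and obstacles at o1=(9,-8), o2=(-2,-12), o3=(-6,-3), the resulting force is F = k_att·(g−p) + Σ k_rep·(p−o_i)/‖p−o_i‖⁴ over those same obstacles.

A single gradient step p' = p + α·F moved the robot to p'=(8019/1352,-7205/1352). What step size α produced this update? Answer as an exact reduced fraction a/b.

α = 1/8

F_att = 1/2·(g−p) = 1/2·(0,10) = (0.0000,5.0000)
o1: d²=13 ≤ ρ²=32; F_rep = 31·(-3,2)/13² = (-0.5503,0.3669)
o2: d²=100 > ρ²=32 → inactive
o3: d²=153 > ρ²=32 → inactive
F = F_att + ΣF_rep = (-0.5503,5.3669)
Δp = p'−p = (-0.0688,0.6709); α = Δx/Fx = (-93/1352) / (-93/169) = 1/8
check: Δy/Fy = (907/1352) / (907/169) = 1/8 ✓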